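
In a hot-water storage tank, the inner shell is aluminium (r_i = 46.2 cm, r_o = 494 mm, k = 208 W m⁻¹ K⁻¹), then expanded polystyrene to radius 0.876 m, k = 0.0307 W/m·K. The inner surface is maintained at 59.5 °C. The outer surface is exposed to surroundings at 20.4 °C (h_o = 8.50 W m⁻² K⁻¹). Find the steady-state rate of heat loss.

Q = 17.0 W

Resistance network (inner→outer):
  R_aluminium = (1/0.462 − 1/0.494)/(4πk) = 0.1402/(4π·208) = 5.364×10^-5 K/W
  R_expanded polystyrene = (1/0.494 − 1/0.876)/(4πk) = 0.8827/(4π·0.0307) = 2.288 K/W
  R_conv,out = 1/(4πr²h) = 1/(4π·0.876²·8.50) = 0.01220 K/W
ΣR = 5.364×10^-5 + 2.288 + 0.01220 = 2.300 K/W
Q = ΔT/ΣR = (59.5 °C − 20.4 °C)/2.300 = 17.0 W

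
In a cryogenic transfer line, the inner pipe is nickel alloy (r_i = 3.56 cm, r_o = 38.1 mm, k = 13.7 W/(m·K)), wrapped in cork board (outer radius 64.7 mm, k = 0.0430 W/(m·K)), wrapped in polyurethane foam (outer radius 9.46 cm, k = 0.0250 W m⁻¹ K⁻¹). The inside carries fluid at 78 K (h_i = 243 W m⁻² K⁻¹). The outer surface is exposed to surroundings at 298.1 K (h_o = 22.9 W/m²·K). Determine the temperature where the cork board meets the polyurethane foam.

T = 175.4 K

Series thermal resistances, inner to outer:
  R'_conv,in = 1/(2πr h) = 1/(2π·0.0356·243) = 0.01840 m·K/W
  R'_nickel alloy = ln(0.0381/0.0356)/(2πk) = 0.06787/(2π·13.7) = 7.884×10^-4 m·K/W
  R'_cork board = ln(0.0647/0.0381)/(2πk) = 0.5295/(2π·0.0430) = 1.960 m·K/W
  R'_polyurethane foam = ln(0.0946/0.0647)/(2πk) = 0.3799/(2π·0.0250) = 2.418 m·K/W
  R'_conv,out = 1/(2πr h) = 1/(2π·0.0946·22.9) = 0.07347 m·K/W
ΣR = 0.01840 + 7.884×10^-4 + 1.960 + 2.418 + 0.07347 = 4.471 m·K/W
Q' = ΔT/ΣR = (78 K − 298.1 K)/4.471 = -49.23 W/m
From the inner boundary to the cork board/polyurethane foam interface, ΣR_partial = 1.979 m·K/W.
T_interface = T_in − Q'·ΣR_partial = 78 K − (-49.23)(1.979) = 175.4 K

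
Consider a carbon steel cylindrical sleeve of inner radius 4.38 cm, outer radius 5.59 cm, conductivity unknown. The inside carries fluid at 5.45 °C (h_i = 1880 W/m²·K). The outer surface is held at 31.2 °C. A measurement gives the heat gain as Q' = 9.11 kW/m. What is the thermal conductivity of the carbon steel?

k = 43.4 W/m·K

ΣR = ΔT/Q' = |5.45 − 31.2|/9110 = 0.002827 m·K/W
Known resistances:
  R'_conv,in = 1/(2πr h) = 1/(2π·0.0438·1880) = 0.001933 m·K/W
R_carbon steel = ΣR − ΣR_known = 0.002827 − 0.001933 = 8.940×10^-4 m·K/W
ln(r₂/r₁)/(2πk) = 8.940×10^-4 ⇒ k = 0.2439/(2π·8.940×10^-4) = 43.4 W/m·K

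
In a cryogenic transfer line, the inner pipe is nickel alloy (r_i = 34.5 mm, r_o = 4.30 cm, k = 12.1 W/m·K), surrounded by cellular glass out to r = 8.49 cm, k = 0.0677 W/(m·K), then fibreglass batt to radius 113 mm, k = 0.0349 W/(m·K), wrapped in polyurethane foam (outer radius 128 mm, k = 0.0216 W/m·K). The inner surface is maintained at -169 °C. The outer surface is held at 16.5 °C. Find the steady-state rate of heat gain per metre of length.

Q' = 48.5 W/m

Series thermal resistances, inner to outer:
  R'_nickel alloy = ln(0.0430/0.0345)/(2πk) = 0.2202/(2π·12.1) = 0.002897 m·K/W
  R'_cellular glass = ln(0.0849/0.0430)/(2πk) = 0.6803/(2π·0.0677) = 1.599 m·K/W
  R'_fibreglass batt = ln(0.113/0.0849)/(2πk) = 0.2859/(2π·0.0349) = 1.304 m·K/W
  R'_polyurethane foam = ln(0.128/0.113)/(2πk) = 0.1246/(2π·0.0216) = 0.9184 m·K/W
ΣR = 0.002897 + 1.599 + 1.304 + 0.9184 = 3.824 m·K/W
Q' = ΔT/ΣR = (-169 °C − 16.5 °C)/3.824 = -48.5 W/m
(Negative Q' ⇒ heat flows inward; heat gain = 48.5 W/m.)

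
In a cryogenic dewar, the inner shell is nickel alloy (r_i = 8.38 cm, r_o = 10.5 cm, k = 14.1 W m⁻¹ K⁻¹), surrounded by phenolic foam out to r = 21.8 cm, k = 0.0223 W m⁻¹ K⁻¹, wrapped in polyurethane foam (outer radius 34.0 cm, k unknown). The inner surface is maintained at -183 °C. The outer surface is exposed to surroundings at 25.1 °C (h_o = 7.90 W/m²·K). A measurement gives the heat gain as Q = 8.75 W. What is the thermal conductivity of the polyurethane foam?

ΣR = ΔT/Q = |-183 − 25.1|/8.75 = 23.78 K/W
Known resistances:
  R_nickel alloy = (1/0.0838 − 1/0.105)/(4πk) = 2.409/(4π·14.1) = 0.01360 K/W
  R_phenolic foam = (1/0.105 − 1/0.218)/(4πk) = 4.937/(4π·0.0223) = 17.62 K/W
  R_conv,out = 1/(4πr²h) = 1/(4π·0.340²·7.90) = 0.08714 K/W
R_polyurethane foam = ΣR − ΣR_known = 23.78 − 17.72 = 6.060 K/W
(1/r₁−1/r₂)/(4πk) = 6.060 ⇒ k = 1.646/(4π·6.060) = 0.0216 W/m·K

k = 0.0216 W/m·K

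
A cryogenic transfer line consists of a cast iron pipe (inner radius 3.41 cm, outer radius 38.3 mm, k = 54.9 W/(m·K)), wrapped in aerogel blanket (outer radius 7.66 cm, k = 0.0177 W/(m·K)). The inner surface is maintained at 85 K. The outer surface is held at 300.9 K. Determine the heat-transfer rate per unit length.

Treat each layer as a resistance in series:
  R'_cast iron = ln(0.0383/0.0341)/(2πk) = 0.1162/(2π·54.9) = 3.367×10^-4 m·K/W
  R'_aerogel blanket = ln(0.0766/0.0383)/(2πk) = 0.6931/(2π·0.0177) = 6.233 m·K/W
ΣR = 3.367×10^-4 + 6.233 = 6.233 m·K/W
Q' = ΔT/ΣR = (85 K − 300.9 K)/6.233 = -34.6 W/m
(Negative Q' ⇒ heat flows inward; heat gain = 34.6 W/m.)

Q' = 34.6 W/m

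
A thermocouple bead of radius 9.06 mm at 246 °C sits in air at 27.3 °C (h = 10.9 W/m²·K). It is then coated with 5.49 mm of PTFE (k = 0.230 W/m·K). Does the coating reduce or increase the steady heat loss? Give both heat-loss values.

Critical radius for a sphere: r_cr = 2k/h = 0.0422 m = 4.22 cm.
Outer radius after coating: r₂ = 0.00906 + 0.00549 = 0.01455 m.
Since r₁ < r_cr and r₂ ≤ r_cr, the coating moves toward the maximum at r_cr — heat loss rises.
Bare: R = 1/(4πr₁²h) = 88.94 K/W; Q = 218.7/88.94 = 2.46 W.
Coated: R = R_cond + R_conv = 48.89 K/W; Q = 218.7/48.89 = 4.47 W.

increases: 2.46 → 4.47 W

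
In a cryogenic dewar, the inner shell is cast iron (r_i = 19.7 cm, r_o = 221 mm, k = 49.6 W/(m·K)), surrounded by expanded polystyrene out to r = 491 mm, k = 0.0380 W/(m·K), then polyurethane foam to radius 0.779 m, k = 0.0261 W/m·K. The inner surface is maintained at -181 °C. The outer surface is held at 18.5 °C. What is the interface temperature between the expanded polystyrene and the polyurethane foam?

Resistance network (inner→outer):
  R_cast iron = (1/0.197 − 1/0.221)/(4πk) = 0.5513/(4π·49.6) = 8.844×10^-4 K/W
  R_expanded polystyrene = (1/0.221 − 1/0.491)/(4πk) = 2.488/(4π·0.0380) = 5.211 K/W
  R_polyurethane foam = (1/0.491 − 1/0.779)/(4πk) = 0.7530/(4π·0.0261) = 2.296 K/W
ΣR = 8.844×10^-4 + 5.211 + 2.296 = 7.508 K/W
Q = ΔT/ΣR = (-181 °C − 18.5 °C)/7.508 = -26.57 W
From the inner boundary to the expanded polystyrene/polyurethane foam interface, ΣR_partial = 5.212 K/W.
T_interface = T_in − Q·ΣR_partial = -181 °C − (-26.57)(5.212) = -42.5 °C

T = -42.5 °C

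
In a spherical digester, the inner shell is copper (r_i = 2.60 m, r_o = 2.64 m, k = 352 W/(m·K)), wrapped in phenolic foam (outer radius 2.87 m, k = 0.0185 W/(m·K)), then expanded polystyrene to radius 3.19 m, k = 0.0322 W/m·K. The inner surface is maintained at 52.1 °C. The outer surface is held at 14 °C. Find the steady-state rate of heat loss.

Resistance network (inner→outer):
  R_copper = (1/2.60 − 1/2.64)/(4πk) = 0.005828/(4π·352) = 1.317×10^-6 K/W
  R_phenolic foam = (1/2.64 − 1/2.87)/(4πk) = 0.03036/(4π·0.0185) = 0.1306 K/W
  R_expanded polystyrene = (1/2.87 − 1/3.19)/(4πk) = 0.03495/(4π·0.0322) = 0.08638 K/W
ΣR = 1.317×10^-6 + 0.1306 + 0.08638 = 0.2170 K/W
Q = ΔT/ΣR = (52.1 °C − 14 °C)/0.2170 = 176 W

Q = 176 W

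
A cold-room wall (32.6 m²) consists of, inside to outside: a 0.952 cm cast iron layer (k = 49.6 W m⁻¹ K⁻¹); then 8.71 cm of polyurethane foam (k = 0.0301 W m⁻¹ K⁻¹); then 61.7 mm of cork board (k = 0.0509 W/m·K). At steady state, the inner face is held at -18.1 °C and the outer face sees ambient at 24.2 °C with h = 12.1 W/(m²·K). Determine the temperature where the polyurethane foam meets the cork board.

T = 11.1 °C

Series thermal resistances, inner to outer:
  R_cast iron = L/(kA) = 0.00952/(49.6·32.6) = 5.888×10^-6 K/W
  R_polyurethane foam = L/(kA) = 0.0871/(0.0301·32.6) = 0.08876 K/W
  R_cork board = L/(kA) = 0.0617/(0.0509·32.6) = 0.03718 K/W
  R_conv,out = 1/(hA) = 1/(12.1·32.6) = 0.002535 K/W
ΣR = 5.888×10^-6 + 0.08876 + 0.03718 + 0.002535 = 0.1285 K/W
Q = ΔT/ΣR = (-18.1 °C − 24.2 °C)/0.1285 = -329.2 W
From the inner boundary to the polyurethane foam/cork board interface, ΣR_partial = 0.08877 K/W.
T_interface = T_in − Q·ΣR_partial = -18.1 °C − (-329.2)(0.08877) = 11.1 °C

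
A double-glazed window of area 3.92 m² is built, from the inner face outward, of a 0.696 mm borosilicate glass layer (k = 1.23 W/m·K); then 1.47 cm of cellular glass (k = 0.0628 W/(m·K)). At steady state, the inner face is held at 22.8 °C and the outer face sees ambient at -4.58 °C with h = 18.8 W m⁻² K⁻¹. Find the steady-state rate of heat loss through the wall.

Series thermal resistances, inner to outer:
  R_borosilicate glass = L/(kA) = 6.96×10^-4/(1.23·3.92) = 1.444×10^-4 K/W
  R_cellular glass = L/(kA) = 0.0147/(0.0628·3.92) = 0.05971 K/W
  R_conv,out = 1/(hA) = 1/(18.8·3.92) = 0.01357 K/W
ΣR = 1.444×10^-4 + 0.05971 + 0.01357 = 0.07342 K/W
Q = ΔT/ΣR = (22.8 °C − -4.58 °C)/0.07342 = 373 W

Q = 373 W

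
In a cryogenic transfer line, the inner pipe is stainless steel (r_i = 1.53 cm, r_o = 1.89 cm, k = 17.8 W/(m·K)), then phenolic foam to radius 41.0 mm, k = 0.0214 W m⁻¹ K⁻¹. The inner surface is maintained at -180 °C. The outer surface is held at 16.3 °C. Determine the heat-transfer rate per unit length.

Series thermal resistances, inner to outer:
  R'_stainless steel = ln(0.0189/0.0153)/(2πk) = 0.2113/(2π·17.8) = 0.001889 m·K/W
  R'_phenolic foam = ln(0.0410/0.0189)/(2πk) = 0.7744/(2π·0.0214) = 5.759 m·K/W
ΣR = 0.001889 + 5.759 = 5.761 m·K/W
Q' = ΔT/ΣR = (-180 °C − 16.3 °C)/5.761 = -34.1 W/m
(Negative Q' ⇒ heat flows inward; heat gain = 34.1 W/m.)

Q' = 34.1 W/m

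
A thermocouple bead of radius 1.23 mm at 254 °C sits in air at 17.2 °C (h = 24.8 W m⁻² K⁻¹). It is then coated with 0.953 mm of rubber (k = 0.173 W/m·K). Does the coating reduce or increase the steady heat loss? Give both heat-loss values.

increases: 0.112 → 0.283 W

Critical radius for a sphere: r_cr = 2k/h = 0.0140 m = 1.40 cm.
Outer radius after coating: r₂ = 0.00123 + 9.53×10^-4 = 0.002183 m.
Since r₁ < r_cr and r₂ ≤ r_cr, the coating moves toward the maximum at r_cr — heat loss rises.
Bare: R = 1/(4πr₁²h) = 2121 K/W; Q = 236.8/2121 = 0.112 W.
Coated: R = R_cond + R_conv = 836.6 K/W; Q = 236.8/836.6 = 0.283 W.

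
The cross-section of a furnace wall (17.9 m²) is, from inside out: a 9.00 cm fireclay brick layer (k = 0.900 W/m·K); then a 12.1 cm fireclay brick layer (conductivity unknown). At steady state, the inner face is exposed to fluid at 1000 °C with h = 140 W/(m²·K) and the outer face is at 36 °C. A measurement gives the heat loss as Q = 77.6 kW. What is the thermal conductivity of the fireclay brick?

k = 1.05 W/m·K

ΣR = ΔT/Q = |1000 − 36|/77600 = 0.01242 K/W
Known resistances:
  R_conv,in = 1/(hA) = 1/(140·17.9) = 3.990×10^-4 K/W
  R_fireclay brick = L/(kA) = 0.0900/(0.900·17.9) = 0.005587 K/W
R_fireclay brick = ΣR − ΣR_known = 0.01242 − 0.005986 = 0.006434 K/W
L/(kA) = 0.006434 ⇒ k = 0.121/(0.006434·17.9) = 1.05 W/m·K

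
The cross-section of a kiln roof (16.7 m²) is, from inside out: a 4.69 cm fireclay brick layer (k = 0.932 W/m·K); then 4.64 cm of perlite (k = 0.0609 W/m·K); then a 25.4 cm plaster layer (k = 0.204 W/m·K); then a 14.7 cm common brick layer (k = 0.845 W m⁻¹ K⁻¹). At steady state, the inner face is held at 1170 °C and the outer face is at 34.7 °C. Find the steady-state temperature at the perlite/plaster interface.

Resistance network (inner→outer):
  R_fireclay brick = L/(kA) = 0.0469/(0.932·16.7) = 0.003013 K/W
  R_perlite = L/(kA) = 0.0464/(0.0609·16.7) = 0.04562 K/W
  R_plaster = L/(kA) = 0.254/(0.204·16.7) = 0.07456 K/W
  R_common brick = L/(kA) = 0.147/(0.845·16.7) = 0.01042 K/W
ΣR = 0.003013 + 0.04562 + 0.07456 + 0.01042 = 0.1336 K/W
Q = ΔT/ΣR = (1170 °C − 34.7 °C)/0.1336 = 8498 W
From the inner boundary to the perlite/plaster interface, ΣR_partial = 0.04863 K/W.
T_interface = T_in − Q·ΣR_partial = 1170 °C − (8498)(0.04863) = 757 °C

T = 757 °C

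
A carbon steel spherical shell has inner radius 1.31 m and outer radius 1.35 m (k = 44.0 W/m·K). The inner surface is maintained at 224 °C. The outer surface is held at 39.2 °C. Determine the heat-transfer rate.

Q = 4πk·ΔT/(1/r₁ − 1/r₂) = 4π × 44.0 × 184.8 / (1/1.31 − 1/1.35) = 4.52×10^6 W

Q = 4.52×10^6 W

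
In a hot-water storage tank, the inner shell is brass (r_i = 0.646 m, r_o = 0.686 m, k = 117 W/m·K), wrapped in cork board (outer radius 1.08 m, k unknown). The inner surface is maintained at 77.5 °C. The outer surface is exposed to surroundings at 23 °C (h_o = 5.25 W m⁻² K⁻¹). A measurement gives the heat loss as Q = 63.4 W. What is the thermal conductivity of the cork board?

k = 0.0500 W/m·K

ΣR = ΔT/Q = |77.5 − 23|/63.4 = 0.8596 K/W
Known resistances:
  R_brass = (1/0.646 − 1/0.686)/(4πk) = 0.09026/(4π·117) = 6.139×10^-5 K/W
  R_conv,out = 1/(4πr²h) = 1/(4π·1.08²·5.25) = 0.01300 K/W
R_cork board = ΣR − ΣR_known = 0.8596 − 0.01306 = 0.8465 K/W
(1/r₁−1/r₂)/(4πk) = 0.8465 ⇒ k = 0.5318/(4π·0.8465) = 0.0500 W/m·K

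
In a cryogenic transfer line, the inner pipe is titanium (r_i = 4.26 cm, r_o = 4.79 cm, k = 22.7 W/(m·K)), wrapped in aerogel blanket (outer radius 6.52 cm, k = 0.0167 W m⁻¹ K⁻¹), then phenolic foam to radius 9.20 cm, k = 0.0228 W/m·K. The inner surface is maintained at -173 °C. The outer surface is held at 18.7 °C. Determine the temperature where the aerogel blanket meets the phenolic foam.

T = -67.5 °C

Resistance network (inner→outer):
  R'_titanium = ln(0.0479/0.0426)/(2πk) = 0.1173/(2π·22.7) = 8.221×10^-4 m·K/W
  R'_aerogel blanket = ln(0.0652/0.0479)/(2πk) = 0.3083/(2π·0.0167) = 2.939 m·K/W
  R'_phenolic foam = ln(0.0920/0.0652)/(2πk) = 0.3443/(2π·0.0228) = 2.404 m·K/W
ΣR = 8.221×10^-4 + 2.939 + 2.404 = 5.344 m·K/W
Q' = ΔT/ΣR = (-173 °C − 18.7 °C)/5.344 = -35.87 W/m
From the inner boundary to the aerogel blanket/phenolic foam interface, ΣR_partial = 2.940 m·K/W.
T_interface = T_in − Q'·ΣR_partial = -173 °C − (-35.87)(2.940) = -67.5 °C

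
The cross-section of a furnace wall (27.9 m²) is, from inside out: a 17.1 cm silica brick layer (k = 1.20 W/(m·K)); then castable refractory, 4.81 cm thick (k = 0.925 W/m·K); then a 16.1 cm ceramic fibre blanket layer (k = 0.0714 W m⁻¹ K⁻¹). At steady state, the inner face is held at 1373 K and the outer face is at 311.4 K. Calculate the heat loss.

Treat each layer as a resistance in series:
  R_silica brick = L/(kA) = 0.171/(1.20·27.9) = 0.005108 K/W
  R_castable refractory = L/(kA) = 0.0481/(0.925·27.9) = 0.001864 K/W
  R_ceramic fibre blanket = L/(kA) = 0.161/(0.0714·27.9) = 0.08082 K/W
ΣR = 0.005108 + 0.001864 + 0.08082 = 0.08779 K/W
Q = ΔT/ΣR = (1373 K − 311.4 K)/0.08779 = 12100 W

Q = 12.1 kW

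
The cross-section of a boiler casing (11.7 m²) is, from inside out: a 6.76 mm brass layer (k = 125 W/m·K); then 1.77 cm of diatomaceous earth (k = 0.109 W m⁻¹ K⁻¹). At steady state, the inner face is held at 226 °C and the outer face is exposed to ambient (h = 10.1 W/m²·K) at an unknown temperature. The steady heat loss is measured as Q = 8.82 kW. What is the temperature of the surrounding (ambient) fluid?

Series resistances:
  R_brass = L/(kA) = 0.00676/(125·11.7) = 4.622×10^-6 K/W
  R_diatomaceous earth = L/(kA) = 0.0177/(0.109·11.7) = 0.01388 K/W
  R_conv,out = 1/(hA) = 1/(10.1·11.7) = 0.008462 K/W
ΣR = 0.02235 K/W
ΔT = Q·ΣR = 8820 × 0.02235 = 197.1 K
Heat flows outward, so T_out = T_in − ΔT = 226 − 197.1 = 28.9 °C

T_out = 28.9 °C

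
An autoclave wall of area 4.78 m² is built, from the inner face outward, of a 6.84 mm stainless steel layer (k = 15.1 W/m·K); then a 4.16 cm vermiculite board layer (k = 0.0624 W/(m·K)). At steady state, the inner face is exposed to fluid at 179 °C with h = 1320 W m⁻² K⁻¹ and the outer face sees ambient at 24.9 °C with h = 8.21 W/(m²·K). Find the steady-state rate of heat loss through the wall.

Series thermal resistances, inner to outer:
  R_conv,in = 1/(hA) = 1/(1320·4.78) = 1.585×10^-4 K/W
  R_stainless steel = L/(kA) = 0.00684/(15.1·4.78) = 9.477×10^-5 K/W
  R_vermiculite board = L/(kA) = 0.0416/(0.0624·4.78) = 0.1395 K/W
  R_conv,out = 1/(hA) = 1/(8.21·4.78) = 0.02548 K/W
ΣR = 1.585×10^-4 + 9.477×10^-5 + 0.1395 + 0.02548 = 0.1652 K/W
Q = ΔT/ΣR = (179 °C − 24.9 °C)/0.1652 = 933 W

Q = 933 W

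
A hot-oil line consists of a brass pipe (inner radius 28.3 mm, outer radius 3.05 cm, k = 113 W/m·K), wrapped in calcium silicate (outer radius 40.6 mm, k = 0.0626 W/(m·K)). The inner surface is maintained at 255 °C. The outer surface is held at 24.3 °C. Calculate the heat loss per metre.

Q' = 317 W/m

Treat each layer as a resistance in series:
  R'_brass = ln(0.0305/0.0283)/(2πk) = 0.07486/(2π·113) = 1.054×10^-4 m·K/W
  R'_calcium silicate = ln(0.0406/0.0305)/(2πk) = 0.2860/(2π·0.0626) = 0.7272 m·K/W
ΣR = 1.054×10^-4 + 0.7272 = 0.7273 m·K/W
Q' = ΔT/ΣR = (255 °C − 24.3 °C)/0.7273 = 317 W/m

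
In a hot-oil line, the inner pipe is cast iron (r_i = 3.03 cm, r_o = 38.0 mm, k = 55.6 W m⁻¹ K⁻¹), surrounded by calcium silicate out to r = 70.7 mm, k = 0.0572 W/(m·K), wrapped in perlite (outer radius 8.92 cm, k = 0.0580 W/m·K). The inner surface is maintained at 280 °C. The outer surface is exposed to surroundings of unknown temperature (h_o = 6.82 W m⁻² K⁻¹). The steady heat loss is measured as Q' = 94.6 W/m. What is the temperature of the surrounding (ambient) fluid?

Series resistances:
  R'_cast iron = ln(0.0380/0.0303)/(2πk) = 0.2264/(2π·55.6) = 6.482×10^-4 m·K/W
  R'_calcium silicate = ln(0.0707/0.0380)/(2πk) = 0.6209/(2π·0.0572) = 1.727 m·K/W
  R'_perlite = ln(0.0892/0.0707)/(2πk) = 0.2324/(2π·0.0580) = 0.6378 m·K/W
  R'_conv,out = 1/(2πr h) = 1/(2π·0.0892·6.82) = 0.2616 m·K/W
ΣR = 2.628 m·K/W
ΔT = Q'·ΣR = 94.6 × 2.628 = 248.6 K
Heat flows outward, so T_out = T_in − ΔT = 280 − 248.6 = 31.4 °C

T_out = 31.4 °C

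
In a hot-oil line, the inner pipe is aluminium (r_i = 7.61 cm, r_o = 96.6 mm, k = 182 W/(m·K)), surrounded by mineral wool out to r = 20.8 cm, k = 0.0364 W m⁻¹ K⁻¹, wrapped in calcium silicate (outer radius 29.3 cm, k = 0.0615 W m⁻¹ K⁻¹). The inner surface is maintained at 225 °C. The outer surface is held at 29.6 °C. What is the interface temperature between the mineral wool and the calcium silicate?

Treat each layer as a resistance in series:
  R'_aluminium = ln(0.0966/0.0761)/(2πk) = 0.2385/(2π·182) = 2.086×10^-4 m·K/W
  R'_mineral wool = ln(0.208/0.0966)/(2πk) = 0.7670/(2π·0.0364) = 3.353 m·K/W
  R'_calcium silicate = ln(0.293/0.208)/(2πk) = 0.3426/(2π·0.0615) = 0.8867 m·K/W
ΣR = 2.086×10^-4 + 3.353 + 0.8867 = 4.240 m·K/W
Q' = ΔT/ΣR = (225 °C − 29.6 °C)/4.240 = 46.08 W/m
From the inner boundary to the mineral wool/calcium silicate interface, ΣR_partial = 3.353 m·K/W.
T_interface = T_in − Q'·ΣR_partial = 225 °C − (46.08)(3.353) = 70.5 °C

T = 70.5 °C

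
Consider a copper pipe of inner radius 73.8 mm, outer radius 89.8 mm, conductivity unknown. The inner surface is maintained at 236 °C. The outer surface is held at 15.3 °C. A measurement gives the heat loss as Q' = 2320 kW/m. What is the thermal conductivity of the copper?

ΣR = ΔT/Q' = |236 − 15.3|/2.32×10^6 = 9.513×10^-5 m·K/W
ln(r₂/r₁)/(2πk) = 9.513×10^-5 ⇒ k = 0.1962/(2π·9.513×10^-5) = 328 W/m·K

k = 328 W/m·K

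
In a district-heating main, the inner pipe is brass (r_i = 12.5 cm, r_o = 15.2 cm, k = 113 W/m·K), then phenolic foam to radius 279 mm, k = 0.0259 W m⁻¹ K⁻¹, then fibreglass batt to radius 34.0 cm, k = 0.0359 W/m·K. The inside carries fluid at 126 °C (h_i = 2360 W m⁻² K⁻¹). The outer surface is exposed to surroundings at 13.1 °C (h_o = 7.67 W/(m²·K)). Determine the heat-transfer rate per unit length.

Series thermal resistances, inner to outer:
  R'_conv,in = 1/(2πr h) = 1/(2π·0.125·2360) = 5.395×10^-4 m·K/W
  R'_brass = ln(0.152/0.125)/(2πk) = 0.1956/(2π·113) = 2.754×10^-4 m·K/W
  R'_phenolic foam = ln(0.279/0.152)/(2πk) = 0.6073/(2π·0.0259) = 3.732 m·K/W
  R'_fibreglass batt = ln(0.340/0.279)/(2πk) = 0.1977/(2π·0.0359) = 0.8766 m·K/W
  R'_conv,out = 1/(2πr h) = 1/(2π·0.340·7.67) = 0.06103 m·K/W
ΣR = 5.395×10^-4 + 2.754×10^-4 + 3.732 + 0.8766 + 0.06103 = 4.670 m·K/W
Q' = ΔT/ΣR = (126 °C − 13.1 °C)/4.670 = 24.2 W/m

Q' = 24.2 W/m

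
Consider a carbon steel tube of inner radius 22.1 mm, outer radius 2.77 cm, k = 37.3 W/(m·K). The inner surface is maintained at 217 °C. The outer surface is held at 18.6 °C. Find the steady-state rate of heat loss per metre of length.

Q' = 2.06×10^5 W/m

Q' = 2πk·ΔT/ln(r₂/r₁) = 2π × 37.3 × 198.4 / ln(0.0277/0.0221) = 2.06×10^5 W/m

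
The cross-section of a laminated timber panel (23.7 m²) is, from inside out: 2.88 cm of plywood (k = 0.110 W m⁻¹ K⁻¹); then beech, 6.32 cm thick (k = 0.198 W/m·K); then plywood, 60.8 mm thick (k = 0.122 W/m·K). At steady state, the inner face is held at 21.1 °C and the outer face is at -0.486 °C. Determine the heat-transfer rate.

Treat each layer as a resistance in series:
  R_plywood = L/(kA) = 0.0288/(0.110·23.7) = 0.01105 K/W
  R_beech = L/(kA) = 0.0632/(0.198·23.7) = 0.01347 K/W
  R_plywood = L/(kA) = 0.0608/(0.122·23.7) = 0.02103 K/W
ΣR = 0.01105 + 0.01347 + 0.02103 = 0.04555 K/W
Q = ΔT/ΣR = (21.1 °C − -0.486 °C)/0.04555 = 474 W

Q = 474 W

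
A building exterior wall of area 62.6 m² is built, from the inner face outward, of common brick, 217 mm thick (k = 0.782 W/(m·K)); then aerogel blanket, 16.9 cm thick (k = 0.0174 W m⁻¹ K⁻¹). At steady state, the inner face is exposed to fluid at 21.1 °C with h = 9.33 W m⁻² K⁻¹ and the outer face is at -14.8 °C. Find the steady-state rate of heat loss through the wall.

Q = 223 W

Series thermal resistances, inner to outer:
  R_conv,in = 1/(hA) = 1/(9.33·62.6) = 0.001712 K/W
  R_common brick = L/(kA) = 0.217/(0.782·62.6) = 0.004433 K/W
  R_aerogel blanket = L/(kA) = 0.169/(0.0174·62.6) = 0.1552 K/W
ΣR = 0.001712 + 0.004433 + 0.1552 = 0.1613 K/W
Q = ΔT/ΣR = (21.1 °C − -14.8 °C)/0.1613 = 223 W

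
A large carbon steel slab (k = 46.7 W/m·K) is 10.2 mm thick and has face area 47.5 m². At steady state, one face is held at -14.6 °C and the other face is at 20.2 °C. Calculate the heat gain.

Q = kA·ΔT/L = 46.7 × 47.5 × |-14.6 °C − 20.2 °C| / 0.0102 = 7.57×10^6 W

Q = 7.57×10^6 W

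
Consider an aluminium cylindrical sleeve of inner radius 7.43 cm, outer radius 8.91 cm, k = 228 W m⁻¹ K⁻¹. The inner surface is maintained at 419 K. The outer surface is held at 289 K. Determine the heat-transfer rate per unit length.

Q' = 1030 kW/m

Q' = 2πk·ΔT/ln(r₂/r₁) = 2π × 228 × 130 / ln(0.0891/0.0743) = 1.03×10^6 W/m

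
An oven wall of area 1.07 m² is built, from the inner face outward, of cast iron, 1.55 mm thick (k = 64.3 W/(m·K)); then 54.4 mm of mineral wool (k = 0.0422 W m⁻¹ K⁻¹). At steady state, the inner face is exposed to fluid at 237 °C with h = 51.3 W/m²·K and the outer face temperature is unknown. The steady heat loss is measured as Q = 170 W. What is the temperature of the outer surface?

T_out = 29.1 °C

Series resistances:
  R_conv,in = 1/(hA) = 1/(51.3·1.07) = 0.01822 K/W
  R_cast iron = L/(kA) = 0.00155/(64.3·1.07) = 2.253×10^-5 K/W
  R_mineral wool = L/(kA) = 0.0544/(0.0422·1.07) = 1.205 K/W
ΣR = 1.223 K/W
ΔT = Q·ΣR = 170 × 1.223 = 207.9 K
Heat flows outward, so T_out = T_in − ΔT = 237 − 207.9 = 29.1 °C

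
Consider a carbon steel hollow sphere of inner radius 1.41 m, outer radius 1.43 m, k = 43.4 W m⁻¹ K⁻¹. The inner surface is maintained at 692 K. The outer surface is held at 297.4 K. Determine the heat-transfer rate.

Q = 21700 kW

Q = 4πk·ΔT/(1/r₁ − 1/r₂) = 4π × 43.4 × 394.6 / (1/1.41 − 1/1.43) = 2.17×10^7 W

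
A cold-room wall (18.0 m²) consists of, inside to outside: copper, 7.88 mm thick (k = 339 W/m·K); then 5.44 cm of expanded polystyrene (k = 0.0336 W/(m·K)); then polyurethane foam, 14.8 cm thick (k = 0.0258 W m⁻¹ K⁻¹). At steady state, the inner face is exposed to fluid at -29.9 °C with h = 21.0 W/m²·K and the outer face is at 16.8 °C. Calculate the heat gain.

Q = 114 W

Series thermal resistances, inner to outer:
  R_conv,in = 1/(hA) = 1/(21.0·18.0) = 0.002646 K/W
  R_copper = L/(kA) = 0.00788/(339·18.0) = 1.291×10^-6 K/W
  R_expanded polystyrene = L/(kA) = 0.0544/(0.0336·18.0) = 0.08995 K/W
  R_polyurethane foam = L/(kA) = 0.148/(0.0258·18.0) = 0.3187 K/W
ΣR = 0.002646 + 1.291×10^-6 + 0.08995 + 0.3187 = 0.4113 K/W
Q = ΔT/ΣR = (-29.9 °C − 16.8 °C)/0.4113 = -114 W
(Negative Q ⇒ heat flows inward; heat gain = 114 W.)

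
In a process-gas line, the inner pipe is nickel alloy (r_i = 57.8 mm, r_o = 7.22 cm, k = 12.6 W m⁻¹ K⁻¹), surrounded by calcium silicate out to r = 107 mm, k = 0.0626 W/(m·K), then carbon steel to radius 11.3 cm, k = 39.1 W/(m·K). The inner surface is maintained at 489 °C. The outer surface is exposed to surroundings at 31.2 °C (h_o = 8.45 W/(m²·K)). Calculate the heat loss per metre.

Series thermal resistances, inner to outer:
  R'_nickel alloy = ln(0.0722/0.0578)/(2πk) = 0.2225/(2π·12.6) = 0.002810 m·K/W
  R'_calcium silicate = ln(0.107/0.0722)/(2πk) = 0.3934/(2π·0.0626) = 1.000 m·K/W
  R'_carbon steel = ln(0.113/0.107)/(2πk) = 0.05456/(2π·39.1) = 2.221×10^-4 m·K/W
  R'_conv,out = 1/(2πr h) = 1/(2π·0.113·8.45) = 0.1667 m·K/W
ΣR = 0.002810 + 1.000 + 2.221×10^-4 + 0.1667 = 1.170 m·K/W
Q' = ΔT/ΣR = (489 °C − 31.2 °C)/1.170 = 391 W/m

Q' = 391 W/m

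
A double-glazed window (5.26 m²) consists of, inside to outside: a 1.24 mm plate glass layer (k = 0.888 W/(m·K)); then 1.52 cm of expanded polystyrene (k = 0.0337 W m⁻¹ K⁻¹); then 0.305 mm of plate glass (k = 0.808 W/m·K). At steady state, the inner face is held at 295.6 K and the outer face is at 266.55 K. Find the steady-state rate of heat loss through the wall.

Series thermal resistances, inner to outer:
  R_plate glass = L/(kA) = 0.00124/(0.888·5.26) = 2.655×10^-4 K/W
  R_expanded polystyrene = L/(kA) = 0.0152/(0.0337·5.26) = 0.08575 K/W
  R_plate glass = L/(kA) = 3.05×10^-4/(0.808·5.26) = 7.176×10^-5 K/W
ΣR = 2.655×10^-4 + 0.08575 + 7.176×10^-5 = 0.08609 K/W
Q = ΔT/ΣR = (295.6 K − 266.55 K)/0.08609 = 337 W

Q = 337 W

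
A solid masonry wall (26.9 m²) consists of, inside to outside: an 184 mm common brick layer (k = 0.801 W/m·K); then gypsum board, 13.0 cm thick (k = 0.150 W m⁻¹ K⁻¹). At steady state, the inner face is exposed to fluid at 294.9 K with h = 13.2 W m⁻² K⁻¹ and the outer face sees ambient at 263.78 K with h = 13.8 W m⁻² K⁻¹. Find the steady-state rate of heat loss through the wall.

Series thermal resistances, inner to outer:
  R_conv,in = 1/(hA) = 1/(13.2·26.9) = 0.002816 K/W
  R_common brick = L/(kA) = 0.184/(0.801·26.9) = 0.008540 K/W
  R_gypsum board = L/(kA) = 0.130/(0.150·26.9) = 0.03222 K/W
  R_conv,out = 1/(hA) = 1/(13.8·26.9) = 0.002694 K/W
ΣR = 0.002816 + 0.008540 + 0.03222 + 0.002694 = 0.04627 K/W
Q = ΔT/ΣR = (294.9 K − 263.78 K)/0.04627 = 673 W

Q = 673 W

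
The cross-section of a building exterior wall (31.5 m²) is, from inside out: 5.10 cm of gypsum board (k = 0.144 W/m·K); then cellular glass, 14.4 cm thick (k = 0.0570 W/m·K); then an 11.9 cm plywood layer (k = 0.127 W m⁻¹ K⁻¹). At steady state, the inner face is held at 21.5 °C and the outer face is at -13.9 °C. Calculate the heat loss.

Q = 292 W

Resistance network (inner→outer):
  R_gypsum board = L/(kA) = 0.0510/(0.144·31.5) = 0.01124 K/W
  R_cellular glass = L/(kA) = 0.144/(0.0570·31.5) = 0.08020 K/W
  R_plywood = L/(kA) = 0.119/(0.127·31.5) = 0.02975 K/W
ΣR = 0.01124 + 0.08020 + 0.02975 = 0.1212 K/W
Q = ΔT/ΣR = (21.5 °C − -13.9 °C)/0.1212 = 292 W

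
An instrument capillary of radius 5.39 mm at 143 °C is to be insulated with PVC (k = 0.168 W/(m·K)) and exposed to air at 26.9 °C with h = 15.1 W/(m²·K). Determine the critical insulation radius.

For a cylinder, r_cr = k_ins/h = 0.168/15.1 = 0.0111 m = 1.11 cm

r_cr = 1.11 cm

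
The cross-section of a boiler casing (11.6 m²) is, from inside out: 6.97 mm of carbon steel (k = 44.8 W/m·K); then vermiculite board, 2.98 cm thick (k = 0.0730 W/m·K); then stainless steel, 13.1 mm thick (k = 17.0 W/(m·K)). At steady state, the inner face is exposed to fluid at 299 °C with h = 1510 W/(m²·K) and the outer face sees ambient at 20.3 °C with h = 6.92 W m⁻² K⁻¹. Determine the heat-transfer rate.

Resistance network (inner→outer):
  R_conv,in = 1/(hA) = 1/(1510·11.6) = 5.709×10^-5 K/W
  R_carbon steel = L/(kA) = 0.00697/(44.8·11.6) = 1.341×10^-5 K/W
  R_vermiculite board = L/(kA) = 0.0298/(0.0730·11.6) = 0.03519 K/W
  R_stainless steel = L/(kA) = 0.0131/(17.0·11.6) = 6.643×10^-5 K/W
  R_conv,out = 1/(hA) = 1/(6.92·11.6) = 0.01246 K/W
ΣR = 5.709×10^-5 + 1.341×10^-5 + 0.03519 + 6.643×10^-5 + 0.01246 = 0.04779 K/W
Q = ΔT/ΣR = (299 °C − 20.3 °C)/0.04779 = 5830 W

Q = 5.83 kW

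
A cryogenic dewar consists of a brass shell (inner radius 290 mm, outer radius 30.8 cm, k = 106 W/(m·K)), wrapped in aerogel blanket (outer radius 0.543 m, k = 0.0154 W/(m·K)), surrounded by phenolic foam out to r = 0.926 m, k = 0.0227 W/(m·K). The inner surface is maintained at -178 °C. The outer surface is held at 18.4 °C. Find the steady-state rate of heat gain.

Q = 19.8 W

Treat each layer as a resistance in series:
  R_brass = (1/0.290 − 1/0.308)/(4πk) = 0.2015/(4π·106) = 1.513×10^-4 K/W
  R_aerogel blanket = (1/0.308 − 1/0.543)/(4πk) = 1.405/(4π·0.0154) = 7.261 K/W
  R_phenolic foam = (1/0.543 − 1/0.926)/(4πk) = 0.7617/(4π·0.0227) = 2.670 K/W
ΣR = 1.513×10^-4 + 7.261 + 2.670 = 9.931 K/W
Q = ΔT/ΣR = (-178 °C − 18.4 °C)/9.931 = -19.8 W
(Negative Q ⇒ heat flows inward; heat gain = 19.8 W.)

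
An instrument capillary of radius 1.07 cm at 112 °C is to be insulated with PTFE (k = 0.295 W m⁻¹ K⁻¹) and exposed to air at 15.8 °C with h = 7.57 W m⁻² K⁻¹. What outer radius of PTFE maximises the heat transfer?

For a cylinder, r_cr = k_ins/h = 0.295/7.57 = 0.0390 m = 3.90 cm

r_cr = 3.90 cm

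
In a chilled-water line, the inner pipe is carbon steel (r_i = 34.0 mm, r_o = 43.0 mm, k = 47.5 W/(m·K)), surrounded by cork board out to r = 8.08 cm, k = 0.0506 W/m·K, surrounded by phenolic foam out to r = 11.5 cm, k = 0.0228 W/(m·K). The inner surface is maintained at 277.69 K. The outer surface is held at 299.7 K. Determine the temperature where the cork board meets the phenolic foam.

T = 287.5 K

Series thermal resistances, inner to outer:
  R'_carbon steel = ln(0.0430/0.0340)/(2πk) = 0.2348/(2π·47.5) = 7.869×10^-4 m·K/W
  R'_cork board = ln(0.0808/0.0430)/(2πk) = 0.6308/(2π·0.0506) = 1.984 m·K/W
  R'_phenolic foam = ln(0.115/0.0808)/(2πk) = 0.3530/(2π·0.0228) = 2.464 m·K/W
ΣR = 7.869×10^-4 + 1.984 + 2.464 = 4.449 m·K/W
Q' = ΔT/ΣR = (277.69 K − 299.7 K)/4.449 = -4.947 W/m
From the inner boundary to the cork board/phenolic foam interface, ΣR_partial = 1.985 m·K/W.
T_interface = T_in − Q'·ΣR_partial = 277.69 K − (-4.947)(1.985) = 287.5 K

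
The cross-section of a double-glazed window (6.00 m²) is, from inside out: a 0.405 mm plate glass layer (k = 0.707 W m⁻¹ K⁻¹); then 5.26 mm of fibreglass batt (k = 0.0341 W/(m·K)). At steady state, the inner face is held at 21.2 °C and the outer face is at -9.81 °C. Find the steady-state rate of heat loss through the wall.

Q = 1200 W

Resistance network (inner→outer):
  R_plate glass = L/(kA) = 4.05×10^-4/(0.707·6.00) = 9.547×10^-5 K/W
  R_fibreglass batt = L/(kA) = 0.00526/(0.0341·6.00) = 0.02571 K/W
ΣR = 9.547×10^-5 + 0.02571 = 0.02581 K/W
Q = ΔT/ΣR = (21.2 °C − -9.81 °C)/0.02581 = 1200 W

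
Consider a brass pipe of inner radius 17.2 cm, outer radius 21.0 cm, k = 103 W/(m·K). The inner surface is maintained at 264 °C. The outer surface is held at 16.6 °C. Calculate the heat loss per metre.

Q' = 2πk·ΔT/ln(r₂/r₁) = 2π × 103 × 247.4 / ln(0.210/0.172) = 8.02×10^5 W/m

Q' = 8.02×10^5 W/m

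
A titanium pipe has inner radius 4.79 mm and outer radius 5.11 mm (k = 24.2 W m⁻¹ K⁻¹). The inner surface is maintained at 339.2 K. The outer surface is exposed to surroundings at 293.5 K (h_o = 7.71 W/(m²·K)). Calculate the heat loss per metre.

Q' = 11.3 W/m

Series thermal resistances, inner to outer:
  R'_titanium = ln(0.00511/0.00479)/(2πk) = 0.06467/(2π·24.2) = 4.253×10^-4 m·K/W
  R'_conv,out = 1/(2πr h) = 1/(2π·0.00511·7.71) = 4.040 m·K/W
ΣR = 4.253×10^-4 + 4.040 = 4.040 m·K/W
Q' = ΔT/ΣR = (339.2 K − 293.5 K)/4.040 = 11.3 W/m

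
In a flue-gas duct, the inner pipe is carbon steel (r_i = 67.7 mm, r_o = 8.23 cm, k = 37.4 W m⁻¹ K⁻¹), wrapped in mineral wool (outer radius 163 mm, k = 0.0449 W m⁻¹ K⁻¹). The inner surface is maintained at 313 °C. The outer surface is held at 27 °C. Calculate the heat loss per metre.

Q' = 118 W/m

Resistance network (inner→outer):
  R'_carbon steel = ln(0.0823/0.0677)/(2πk) = 0.1953/(2π·37.4) = 8.310×10^-4 m·K/W
  R'_mineral wool = ln(0.163/0.0823)/(2πk) = 0.6834/(2π·0.0449) = 2.422 m·K/W
ΣR = 8.310×10^-4 + 2.422 = 2.423 m·K/W
Q' = ΔT/ΣR = (313 °C − 27 °C)/2.423 = 118 W/m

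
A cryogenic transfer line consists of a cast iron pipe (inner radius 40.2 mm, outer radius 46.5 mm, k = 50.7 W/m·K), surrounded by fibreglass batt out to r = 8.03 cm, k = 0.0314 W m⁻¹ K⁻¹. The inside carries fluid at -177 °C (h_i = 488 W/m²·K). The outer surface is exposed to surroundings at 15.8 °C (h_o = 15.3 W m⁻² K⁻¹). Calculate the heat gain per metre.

Series thermal resistances, inner to outer:
  R'_conv,in = 1/(2πr h) = 1/(2π·0.0402·488) = 0.008113 m·K/W
  R'_cast iron = ln(0.0465/0.0402)/(2πk) = 0.1456/(2π·50.7) = 4.570×10^-4 m·K/W
  R'_fibreglass batt = ln(0.0803/0.0465)/(2πk) = 0.5463/(2π·0.0314) = 2.769 m·K/W
  R'_conv,out = 1/(2πr h) = 1/(2π·0.0803·15.3) = 0.1295 m·K/W
ΣR = 0.008113 + 4.570×10^-4 + 2.769 + 0.1295 = 2.907 m·K/W
Q' = ΔT/ΣR = (-177 °C − 15.8 °C)/2.907 = -66.3 W/m
(Negative Q' ⇒ heat flows inward; heat gain = 66.3 W/m.)

Q' = 66.3 W/m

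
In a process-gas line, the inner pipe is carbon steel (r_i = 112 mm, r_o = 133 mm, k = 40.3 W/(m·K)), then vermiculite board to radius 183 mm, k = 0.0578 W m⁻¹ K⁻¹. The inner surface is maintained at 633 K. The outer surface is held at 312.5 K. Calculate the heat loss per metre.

Q' = 364 W/m

Series thermal resistances, inner to outer:
  R'_carbon steel = ln(0.133/0.112)/(2πk) = 0.1719/(2π·40.3) = 6.787×10^-4 m·K/W
  R'_vermiculite board = ln(0.183/0.133)/(2πk) = 0.3191/(2π·0.0578) = 0.8788 m·K/W
ΣR = 6.787×10^-4 + 0.8788 = 0.8795 m·K/W
Q' = ΔT/ΣR = (633 K − 312.5 K)/0.8795 = 364 W/m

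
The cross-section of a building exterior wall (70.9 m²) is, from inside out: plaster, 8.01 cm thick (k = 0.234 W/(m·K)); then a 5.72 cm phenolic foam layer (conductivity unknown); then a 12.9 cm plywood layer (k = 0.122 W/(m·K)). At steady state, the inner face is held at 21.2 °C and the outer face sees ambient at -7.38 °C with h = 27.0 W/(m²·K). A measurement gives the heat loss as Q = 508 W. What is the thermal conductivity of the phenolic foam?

k = 0.0224 W/m·K

ΣR = ΔT/Q = |21.2 − -7.38|/508 = 0.05626 K/W
Known resistances:
  R_plaster = L/(kA) = 0.0801/(0.234·70.9) = 0.004828 K/W
  R_plywood = L/(kA) = 0.129/(0.122·70.9) = 0.01491 K/W
  R_conv,out = 1/(hA) = 1/(27.0·70.9) = 5.224×10^-4 K/W
R_phenolic foam = ΣR − ΣR_known = 0.05626 − 0.02026 = 0.03600 K/W
L/(kA) = 0.03600 ⇒ k = 0.0572/(0.03600·70.9) = 0.0224 W/m·K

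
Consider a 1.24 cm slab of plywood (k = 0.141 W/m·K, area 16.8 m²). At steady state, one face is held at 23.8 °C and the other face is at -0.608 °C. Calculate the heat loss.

Q = kA·ΔT/L = 0.141 × 16.8 × |23.8 °C − -0.608 °C| / 0.0124 = 4660 W

Q = 4.66 kW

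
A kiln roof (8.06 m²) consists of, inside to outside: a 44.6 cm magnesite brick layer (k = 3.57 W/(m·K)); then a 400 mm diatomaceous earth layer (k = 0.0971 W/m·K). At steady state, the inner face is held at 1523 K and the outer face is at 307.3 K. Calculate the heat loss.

Q = 2310 W

Series thermal resistances, inner to outer:
  R_magnesite brick = L/(kA) = 0.446/(3.57·8.06) = 0.01550 K/W
  R_diatomaceous earth = L/(kA) = 0.400/(0.0971·8.06) = 0.5111 K/W
ΣR = 0.01550 + 0.5111 = 0.5266 K/W
Q = ΔT/ΣR = (1523 K − 307.3 K)/0.5266 = 2310 W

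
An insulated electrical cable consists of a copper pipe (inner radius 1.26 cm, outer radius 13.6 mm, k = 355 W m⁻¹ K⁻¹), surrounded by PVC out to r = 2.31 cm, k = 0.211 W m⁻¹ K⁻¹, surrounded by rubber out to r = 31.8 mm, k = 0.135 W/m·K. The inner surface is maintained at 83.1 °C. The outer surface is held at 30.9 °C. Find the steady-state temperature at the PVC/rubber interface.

T = 56.2 °C

Resistance network (inner→outer):
  R'_copper = ln(0.0136/0.0126)/(2πk) = 0.07637/(2π·355) = 3.424×10^-5 m·K/W
  R'_PVC = ln(0.0231/0.0136)/(2πk) = 0.5298/(2π·0.211) = 0.3996 m·K/W
  R'_rubber = ln(0.0318/0.0231)/(2πk) = 0.3196/(2π·0.135) = 0.3768 m·K/W
ΣR = 3.424×10^-5 + 0.3996 + 0.3768 = 0.7764 m·K/W
Q' = ΔT/ΣR = (83.1 °C − 30.9 °C)/0.7764 = 67.23 W/m
From the inner boundary to the PVC/rubber interface, ΣR_partial = 0.3996 m·K/W.
T_interface = T_in − Q'·ΣR_partial = 83.1 °C − (67.23)(0.3996) = 56.2 °C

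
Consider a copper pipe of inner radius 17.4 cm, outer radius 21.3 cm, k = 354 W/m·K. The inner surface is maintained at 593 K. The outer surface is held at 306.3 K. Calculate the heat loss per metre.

Q' = 2πk·ΔT/ln(r₂/r₁) = 2π × 354 × 286.7 / ln(0.213/0.174) = 3.15×10^6 W/m

Q' = 3.15×10^6 W/m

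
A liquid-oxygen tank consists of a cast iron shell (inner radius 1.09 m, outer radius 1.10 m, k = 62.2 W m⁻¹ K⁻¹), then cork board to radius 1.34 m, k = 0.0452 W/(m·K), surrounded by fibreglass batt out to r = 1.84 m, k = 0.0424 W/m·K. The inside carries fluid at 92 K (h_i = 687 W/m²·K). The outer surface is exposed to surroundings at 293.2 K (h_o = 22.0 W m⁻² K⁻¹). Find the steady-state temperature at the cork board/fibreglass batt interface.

Series thermal resistances, inner to outer:
  R_conv,in = 1/(4πr²h) = 1/(4π·1.09²·687) = 9.749×10^-5 K/W
  R_cast iron = (1/1.09 − 1/1.10)/(4πk) = 0.008340/(4π·62.2) = 1.067×10^-5 K/W
  R_cork board = (1/1.10 − 1/1.34)/(4πk) = 0.1628/(4π·0.0452) = 0.2867 K/W
  R_fibreglass batt = (1/1.34 − 1/1.84)/(4πk) = 0.2028/(4π·0.0424) = 0.3806 K/W
  R_conv,out = 1/(4πr²h) = 1/(4π·1.84²·22.0) = 0.001068 K/W
ΣR = 9.749×10^-5 + 1.067×10^-5 + 0.2867 + 0.3806 + 0.001068 = 0.6685 K/W
Q = ΔT/ΣR = (92 K − 293.2 K)/0.6685 = -301.0 W
From the inner boundary to the cork board/fibreglass batt interface, ΣR_partial = 0.2868 K/W.
T_interface = T_in − Q·ΣR_partial = 92 K − (-301.0)(0.2868) = 178.3 K

T = 178.3 K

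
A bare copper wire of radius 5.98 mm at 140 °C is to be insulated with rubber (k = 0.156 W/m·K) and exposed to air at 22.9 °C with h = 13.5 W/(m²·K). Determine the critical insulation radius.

For a cylinder, r_cr = k_ins/h = 0.156/13.5 = 0.0116 m = 1.16 cm

r_cr = 1.16 cm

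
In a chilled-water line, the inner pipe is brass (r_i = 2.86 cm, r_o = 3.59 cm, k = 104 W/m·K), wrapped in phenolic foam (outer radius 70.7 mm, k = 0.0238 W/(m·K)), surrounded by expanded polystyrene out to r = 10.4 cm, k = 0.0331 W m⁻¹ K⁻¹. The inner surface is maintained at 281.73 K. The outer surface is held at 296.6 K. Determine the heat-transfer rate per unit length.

Q' = 2.33 W/m

Resistance network (inner→outer):
  R'_brass = ln(0.0359/0.0286)/(2πk) = 0.2273/(2π·104) = 3.479×10^-4 m·K/W
  R'_phenolic foam = ln(0.0707/0.0359)/(2πk) = 0.6777/(2π·0.0238) = 4.532 m·K/W
  R'_expanded polystyrene = ln(0.104/0.0707)/(2πk) = 0.3859/(2π·0.0331) = 1.856 m·K/W
ΣR = 3.479×10^-4 + 4.532 + 1.856 = 6.388 m·K/W
Q' = ΔT/ΣR = (281.73 K − 296.6 K)/6.388 = -2.33 W/m
(Negative Q' ⇒ heat flows inward; heat gain = 2.33 W/m.)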